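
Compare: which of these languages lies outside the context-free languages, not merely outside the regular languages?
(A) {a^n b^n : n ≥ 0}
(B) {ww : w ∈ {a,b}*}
(B) {ww : w ∈ {a,b}*}

(B) {ww : w ∈ {a,b}*} requires the CFL pumping lemma.

- {a^n b^n : n ≥ 0} is context-free (but not regular)
  • Can be shown non-regular with the regular pumping lemma
  • After pumping, the number of a's and b's become unequal

- {ww : w ∈ {a,b}*} is NOT context-free
  • Requires the CFL pumping lemma to prove
  • Cannot verify equality of two arbitrary substrings

The CFL pumping lemma is "stronger" in that it can prove non-membership
in the larger class of context-free languages.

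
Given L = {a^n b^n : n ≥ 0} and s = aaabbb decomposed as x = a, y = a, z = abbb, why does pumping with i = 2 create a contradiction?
xy²z = aaaabbb ∉ L

Pumping with i = 2 replaces y = a by y² = aa:
- Original: s = xyz = aaabbb; aaabbb = a^3 b^3 has equal counts (3 = 3), so it is in L
- Pumped: xy²z = a · aa · abbb = aaaabbb
- aaaabbb has 4 a's and 3 b's; 4 ≠ 3, so it is not in L

The pumping lemma would require xy²z ∈ L, so this decomposition yields a contradiction.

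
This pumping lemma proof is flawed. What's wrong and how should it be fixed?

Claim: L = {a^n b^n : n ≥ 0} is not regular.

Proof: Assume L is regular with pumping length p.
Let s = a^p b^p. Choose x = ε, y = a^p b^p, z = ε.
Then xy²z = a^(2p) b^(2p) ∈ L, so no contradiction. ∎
Error: The decomposition violates |xy| ≤ p. With y = a^p b^p, |xy| = |y| = 2p > p. (The proof also miscomputes xy²z, which would be a^p b^p a^p b^p rather than a^(2p) b^(2p), and it wrongly treats one harmless decomposition as settling the matter — the prover does not get to choose the decomposition.)

Correction: The pumping lemma requires |xy| ≤ p, and the argument must handle every decomposition satisfying |xy| ≤ p, |y| ≥ 1. Since s starts with p a's, any such y consists only of a's, say y = a^k with k ≥ 1. Then xy²z = a^(p+k) b^p has unequal numbers of a's and b's, so xy²z ∉ L — the required contradiction.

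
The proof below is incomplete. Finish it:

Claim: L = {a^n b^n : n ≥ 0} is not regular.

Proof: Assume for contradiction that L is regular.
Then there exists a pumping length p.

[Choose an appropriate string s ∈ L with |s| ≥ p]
s = a^p b^p

This string is in L (has equal a's and b's) and has length 2p ≥ p.
Any decomposition xyz with |xy| ≤ p means y consists only of a's,
so pumping will unbalance the counts.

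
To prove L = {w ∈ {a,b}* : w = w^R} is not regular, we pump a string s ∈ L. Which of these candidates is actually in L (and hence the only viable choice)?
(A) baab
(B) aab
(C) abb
(A) baab

The pumping lemma is applied to a string s that lies in L, so first check membership of each option:
- (A) baab reversed is baab, the same string, so it is a palindrome and is in L ✓
- (B) aab reversed is baa ≠ aab, so it is not a palindrome and is not in L ✗
- (C) abb reversed is bba ≠ abb, so it is not a palindrome and is not in L ✗

Only (A) baab is in L, so it is the only candidate that could play the role of s.
(In a complete proof one picks s in terms of the pumping length p so that |s| ≥ p is guaranteed; a fixed string like baab illustrates the shape of such an s.)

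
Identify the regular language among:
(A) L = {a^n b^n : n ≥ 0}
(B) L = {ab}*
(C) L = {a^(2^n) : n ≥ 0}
(B) {ab}*

(B) L = {ab}* is regular.

This can be recognized by a finite automaton (DFA/NFA).
Regular expressions like {ab}* define regular languages.

The other choices are not regular:
- {a^(2^n) : n ≥ 0}: After pumping, length is no longer a power of 2
- {a^n b^n : n ≥ 0}: After pumping, the number of a's and b's become unequal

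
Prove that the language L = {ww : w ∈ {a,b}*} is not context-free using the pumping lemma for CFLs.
Assume for contradiction that L is context-free, and let p ≥ 1 be the pumping length given by the pumping lemma for CFLs.
Choose s = a^p b^p a^p b^p. Then s ∈ L (take w = a^p b^p) and |s| = 4p ≥ p.
By the CFL pumping lemma, s = uvxyz for some u, v, x, y, z with |vxy| ≤ p, |vy| ≥ 1, and uv^i xy^i z ∈ L for every i ≥ 0.

Write s as four blocks A₁ B₁ A₂ B₂ with A₁ = A₂ = a^p and B₁ = B₂ = b^p. Since |vxy| ≤ p, the window vxy lies inside at most two adjacent blocks. Take i = 0 and let t = uxz, so |t| = 4p − |vy| with 1 ≤ |vy| ≤ p. If |t| is odd, t ∉ L immediately, so assume |vy| is even (hence |vy| ≥ 2) and |t|/2 = 2p − |vy|/2, which satisfies p ≤ |t|/2 ≤ 2p − 1.

Case 1 (vxy inside A₁B₁): t = a^(p−j) b^(p−l) a^p b^p with j + l = |vy|. The second half of t has length < 2p, so it is a suffix of the trailing a^p b^p and ends in b; the first half is a^(p−j) b^(p−l) a^((j+l)/2), which ends in a because (j+l)/2 ≥ 1. The halves differ, so t ∉ L.

Case 2 (vxy inside B₁A₂, straddling the middle): t = a^p b^(p−j) a^(p−l) b^p with j + l = |vy|. If t = ww, then w is a prefix of t of length ≥ p, so w begins with a^p; and w is a suffix of t of length ≥ p, so w ends with b^p. That forces |w| ≥ 2p, contradicting |w| = |t|/2 ≤ 2p − 1. So t ∉ L.

Case 3 (vxy inside A₂B₂): t = a^p b^p a^(p−j) b^(p−l) with j + l = |vy|. The first half of t is a prefix of a^p b^p, so it begins with a; the second half is b^((j+l)/2) a^(p−j) b^(p−l), which begins with b. The halves differ, so t ∉ L.

In every case uv⁰xy⁰z = uxz ∉ L.

This contradicts the CFL pumping lemma, which requires uv^i xy^i z ∈ L for all i ≥ 0.
Hence L = {ww : w ∈ {a,b}*} is not context-free. ∎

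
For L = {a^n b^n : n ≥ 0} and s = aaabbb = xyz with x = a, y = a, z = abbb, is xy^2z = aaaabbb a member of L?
No

xy²z = a · aa · abbb = aaaabbb.
aaaabbb has 4 a's and 3 b's; 4 ≠ 3, so it is not in L.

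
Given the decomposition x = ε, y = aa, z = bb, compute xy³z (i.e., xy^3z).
aaaaaabb

Given x = '', y = 'aa', z = 'bb' and i = 3:

xy^3z = x + y·y·...·y (3 times) + z
       = '' + 'aa'^3 + 'bb'
       = '' + 'aaaaaa' + 'bb'
       = 'aaaaaabb'

The pumped string is 'aaaaaabb' with length 8.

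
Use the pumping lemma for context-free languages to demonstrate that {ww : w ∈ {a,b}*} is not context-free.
Assume for contradiction that L is context-free, and let p ≥ 1 be the pumping length given by the pumping lemma for CFLs.
Choose s = a^p b^p a^p b^p. Then s ∈ L (take w = a^p b^p) and |s| = 4p ≥ p.
By the CFL pumping lemma, s = uvxyz for some u, v, x, y, z with |vxy| ≤ p, |vy| ≥ 1, and uv^i xy^i z ∈ L for every i ≥ 0.

Write s as four blocks A₁ B₁ A₂ B₂ with A₁ = A₂ = a^p and B₁ = B₂ = b^p. Since |vxy| ≤ p, the window vxy lies inside at most two adjacent blocks. Take i = 0 and let t = uxz, so |t| = 4p − |vy| with 1 ≤ |vy| ≤ p. If |t| is odd, t ∉ L immediately, so assume |vy| is even (hence |vy| ≥ 2) and |t|/2 = 2p − |vy|/2, which satisfies p ≤ |t|/2 ≤ 2p − 1.

Case 1 (vxy inside A₁B₁): t = a^(p−j) b^(p−l) a^p b^p with j + l = |vy|. The second half of t has length < 2p, so it is a suffix of the trailing a^p b^p and ends in b; the first half is a^(p−j) b^(p−l) a^((j+l)/2), which ends in a because (j+l)/2 ≥ 1. The halves differ, so t ∉ L.

Case 2 (vxy inside B₁A₂, straddling the middle): t = a^p b^(p−j) a^(p−l) b^p with j + l = |vy|. If t = ww, then w is a prefix of t of length ≥ p, so w begins with a^p; and w is a suffix of t of length ≥ p, so w ends with b^p. That forces |w| ≥ 2p, contradicting |w| = |t|/2 ≤ 2p − 1. So t ∉ L.

Case 3 (vxy inside A₂B₂): t = a^p b^p a^(p−j) b^(p−l) with j + l = |vy|. The first half of t is a prefix of a^p b^p, so it begins with a; the second half is b^((j+l)/2) a^(p−j) b^(p−l), which begins with b. The halves differ, so t ∉ L.

In every case uv⁰xy⁰z = uxz ∉ L.

This contradicts the CFL pumping lemma, which requires uv^i xy^i z ∈ L for all i ≥ 0.
Hence L = {ww : w ∈ {a,b}*} is not context-free. ∎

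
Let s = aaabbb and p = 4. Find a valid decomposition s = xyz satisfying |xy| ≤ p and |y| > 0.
x = '', y = 'aaab', z = 'bb'

For s = aaabbb and p = 4, one valid decomposition is:
- x = '' (length 0)
- y = 'aaab' (length 4)
- z = 'bb' (length 2)

Verification:
- xyz = '' + 'aaab' + 'bb' = aaabbb ✓
- |xy| = 4 ≤ 4 ✓
- |y| = 4 > 0 ✓

All pumping lemma constraints are satisfied.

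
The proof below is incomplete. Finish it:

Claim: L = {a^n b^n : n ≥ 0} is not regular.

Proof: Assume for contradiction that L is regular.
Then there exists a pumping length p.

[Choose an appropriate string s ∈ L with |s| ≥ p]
s = a^p b^p

This string is in L (has equal a's and b's) and has length 2p ≥ p.
Any decomposition xyz with |xy| ≤ p means y consists only of a's,
so pumping will unbalance the counts.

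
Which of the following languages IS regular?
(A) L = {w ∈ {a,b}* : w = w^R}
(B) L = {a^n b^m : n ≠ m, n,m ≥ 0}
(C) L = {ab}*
(C) {ab}*

(C) L = {ab}* is regular.

This can be recognized by a finite automaton (DFA/NFA).
Regular expressions like {ab}* define regular languages.

The other choices are not regular:
- {a^n b^m : n ≠ m, n,m ≥ 0}: After pumping a's, we can make n = m
- {w ∈ {a,b}* : w = w^R}: After pumping, the string is no longer symmetric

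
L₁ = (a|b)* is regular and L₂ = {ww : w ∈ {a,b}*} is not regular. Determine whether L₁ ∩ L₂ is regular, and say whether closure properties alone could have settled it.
No — L₁ ∩ L₂ is not regular.

(a|b)* is all strings over {a,b}, so L₁ ∩ L₂ = {ww : w ∈ {a,b}*} = L₂ itself, which is not regular (pump s = a^p b a^p b).

Note that the bare facts "L₁ regular, L₂ non-regular" do not settle the question by themselves: the closure of regular languages under ∪, ∩, complement and difference applies only when BOTH operands are regular. With a non-regular operand the result can come out regular or non-regular depending on the specific languages, so one has to work out L₁ ∩ L₂ for this particular pair, as above.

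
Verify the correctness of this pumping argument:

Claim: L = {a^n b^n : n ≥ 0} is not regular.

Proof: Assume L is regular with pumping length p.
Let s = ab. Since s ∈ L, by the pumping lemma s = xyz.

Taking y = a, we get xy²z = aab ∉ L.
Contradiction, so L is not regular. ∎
The proof is INCORRECT.

Error: The string s = ab may be shorter than p.
The pumping lemma only applies to strings with |s| ≥ p, and p is not under our control.
We must choose s in terms of p, e.g. s = a^p b^p, to ensure |s| ≥ p.
(The proof also fixes one particular y; a valid argument must handle every decomposition with |xy| ≤ p and |y| ≥ 1 — for s = a^p b^p this forces y = a^k, and then xy²z = a^(p+k) b^p ∉ L.)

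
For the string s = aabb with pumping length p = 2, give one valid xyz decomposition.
x = '', y = 'aa', z = 'bb'

For s = aabb and p = 2, one valid decomposition is:
- x = '' (length 0)
- y = 'aa' (length 2)
- z = 'bb' (length 2)

Verification:
- xyz = '' + 'aa' + 'bb' = aabb ✓
- |xy| = 2 ≤ 2 ✓
- |y| = 2 > 0 ✓

All pumping lemma constraints are satisfied.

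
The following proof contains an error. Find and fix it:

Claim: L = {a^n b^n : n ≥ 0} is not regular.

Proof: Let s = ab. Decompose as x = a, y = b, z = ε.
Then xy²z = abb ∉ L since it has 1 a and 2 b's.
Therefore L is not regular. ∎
Error: The string s = ab might be shorter than the pumping length p.

Correction: Choose s = a^p b^p to ensure |s| ≥ p. Also, the decomposition is wrong: with |xy| ≤ p, y cannot include b's when s starts with p a's.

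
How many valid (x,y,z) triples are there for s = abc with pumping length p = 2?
3

For s = 'abc' with pumping length p = 2:

Constraints: |xy| ≤ 2, |y| > 0

Valid decompositions (|xy| ≤ p, |y| ≥ 1):
  • x='', y='a', z='bc'
  • x='a', y='b', z='c'
  • x='', y='ab', z='c'

Total count: 3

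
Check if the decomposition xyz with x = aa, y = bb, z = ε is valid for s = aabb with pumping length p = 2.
Violated: |xy| ≤ p

The decomposition x = aa, y = bb, z = ε for s = aabb with p = 2
violates the constraint: |xy| ≤ p

|xy| = |aabb| = 4 > 2 = p. The decomposition puts too many characters in xy.

Pumping lemma constraints:
1. xyz = s (decomposition is valid)
2. |xy| ≤ p
3. |y| > 0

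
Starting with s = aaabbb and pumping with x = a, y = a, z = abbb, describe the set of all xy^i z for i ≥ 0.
{xy^i z : i ≥ 0} = {a^(2+i) b^3 : i ≥ 0} = {aabbb, aaabbb, aaaabbb, ...}

With x = a, y = a, z = abbb: Starting with aaabbb and pumping the second 'a', we get strings with 2+i a's followed by 3 b's for i = 0, 1, 2, ...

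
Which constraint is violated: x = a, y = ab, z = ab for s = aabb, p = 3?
Violated: xyz = s

The decomposition x = a, y = ab, z = ab for s = aabb with p = 3
violates the constraint: xyz = s

xyz = 'a' + 'ab' + 'ab' = 'aabab' ≠ 'aabb' = s. The decomposition doesn't reconstruct s.

Pumping lemma constraints:
1. xyz = s (decomposition is valid)
2. |xy| ≤ p
3. |y| > 0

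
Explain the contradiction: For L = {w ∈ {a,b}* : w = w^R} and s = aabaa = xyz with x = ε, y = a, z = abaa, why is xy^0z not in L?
xy⁰z = abaa ∉ L

Pumping with i = 0 replaces y = a by y⁰ = ε:
- Original: s = xyz = aabaa; aabaa reversed is aabaa, the same string, so it is a palindrome and is in L
- Pumped: xy⁰z = ε · ε · abaa = abaa
- abaa reversed is aaba ≠ abaa, so it is not a palindrome and is not in L

The pumping lemma would require xy⁰z ∈ L, so this decomposition yields a contradiction.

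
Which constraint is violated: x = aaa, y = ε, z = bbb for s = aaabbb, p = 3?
Violated: |y| > 0

The decomposition x = aaa, y = ε, z = bbb for s = aaabbb with p = 3
violates the constraint: |y| > 0

|y| = 0, but the pumping lemma requires |y| > 0 (y must be non-empty).

Pumping lemma constraints:
1. xyz = s (decomposition is valid)
2. |xy| ≤ p
3. |y| > 0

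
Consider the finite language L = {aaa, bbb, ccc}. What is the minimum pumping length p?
p = 4

For a finite language L, the pumping lemma holds vacuously if p > max|s| for s ∈ L.

The longest string in L = {aaa, bbb, ccc} has length 3.
If p = 4, then no string s ∈ L has |s| ≥ p, so the condition is vacuously true.

The minimum pumping length is p = 4.

Why no smaller p works: for any p ≤ 3, the longest string s ∈ L has |s| = 3 ≥ p, so it would
have to be pumpable; but pumping up (i = 2, 3, ...) produces ever longer strings, which cannot all lie in the
finite language L. So the pumping property fails for every p ≤ 3.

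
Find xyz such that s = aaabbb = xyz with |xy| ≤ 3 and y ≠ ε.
x = 'aa', y = 'a', z = 'bbb'

For s = aaabbb and p = 3, one valid decomposition is:
- x = 'aa' (length 2)
- y = 'a' (length 1)
- z = 'bbb' (length 3)

Verification:
- xyz = 'aa' + 'a' + 'bbb' = aaabbb ✓
- |xy| = 3 ≤ 3 ✓
- |y| = 1 > 0 ✓

All pumping lemma constraints are satisfied.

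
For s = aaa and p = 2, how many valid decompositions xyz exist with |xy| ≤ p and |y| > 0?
3

For s = 'aaa' with pumping length p = 2:

Constraints: |xy| ≤ 2, |y| > 0

Valid decompositions (|xy| ≤ p, |y| ≥ 1):
  • x='', y='a', z='aa'
  • x='a', y='a', z='a'
  • x='', y='aa', z='a'

Total count: 3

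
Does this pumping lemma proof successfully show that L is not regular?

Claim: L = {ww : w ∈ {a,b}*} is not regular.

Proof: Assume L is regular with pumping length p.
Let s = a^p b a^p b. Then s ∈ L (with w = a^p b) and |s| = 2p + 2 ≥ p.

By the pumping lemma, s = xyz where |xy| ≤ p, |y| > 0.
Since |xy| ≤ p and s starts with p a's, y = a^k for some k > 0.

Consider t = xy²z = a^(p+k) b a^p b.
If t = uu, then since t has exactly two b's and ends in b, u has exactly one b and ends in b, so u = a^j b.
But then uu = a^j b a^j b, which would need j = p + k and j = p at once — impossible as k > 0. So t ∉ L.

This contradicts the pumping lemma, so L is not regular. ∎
The proof is correct.

This proof is valid because:
1. s = a^p b a^p b is in L and is chosen in terms of p, so |s| ≥ p holds for every p
2. The decomposition analysis is correct: |xy| ≤ p forces y to lie inside the leading a's
3. The contradiction is valid: the argument shows a^(p+k) b a^p b cannot be split into two equal halves
4. The conclusion follows logically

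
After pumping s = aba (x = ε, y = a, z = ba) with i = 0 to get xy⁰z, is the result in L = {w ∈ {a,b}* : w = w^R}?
No

xy⁰z = ε · ε · ba = ba.
ba reversed is ab ≠ ba, so it is not a palindrome and is not in L.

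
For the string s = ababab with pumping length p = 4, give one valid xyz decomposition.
x = '', y = 'abab', z = 'ab'

For s = ababab and p = 4, one valid decomposition is:
- x = '' (length 0)
- y = 'abab' (length 4)
- z = 'ab' (length 2)

Verification:
- xyz = '' + 'abab' + 'ab' = ababab ✓
- |xy| = 4 ≤ 4 ✓
- |y| = 4 > 0 ✓

All pumping lemma constraints are satisfied.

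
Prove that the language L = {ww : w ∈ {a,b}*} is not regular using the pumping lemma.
Assume for contradiction that L is regular, and let p ≥ 1 be the pumping length given by the pumping lemma.
Choose s = a^p b a^p b. Then s ∈ L (take w = a^p b) and |s| = 2p + 2 ≥ p.
By the pumping lemma, s = xyz for some x, y, z with |xy| ≤ p, |y| ≥ 1, and xy^i z ∈ L for every i ≥ 0.
Since |xy| ≤ p and the first p symbols of s are all a's, y = a^k for some k with 1 ≤ k ≤ p.

Take i = 2: t = xy²z = a^(p + k) b a^p b.
Suppose t = uu for some string u. The string t contains exactly two b's and ends in b, so u contains exactly one b and ends in b; hence u = a^j b for some j, and uu = a^j b a^j b. Comparing with t = a^(p + k) b a^p b forces j = p + k (first block) and j = p (second block), which is impossible since k ≥ 1. So t ∉ L.

This contradicts the pumping lemma, which requires xy^i z ∈ L for all i ≥ 0.
Hence L = {ww : w ∈ {a,b}*} is not regular. ∎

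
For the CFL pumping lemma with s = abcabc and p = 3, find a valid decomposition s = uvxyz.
u='ab', v='c', x='a', y='b', z='c'

For s = abcabc with pumping length p = 3:

One valid decomposition:
- u = 'ab'
- v = 'c'
- x = 'a'
- y = 'b'
- z = 'c'

Verification:
- uvxyz = 'ab' + 'c' + 'a' + 'b' + 'c' = abcabc ✓
- |vxy| = |'cab'| = 3 ≤ 3 ✓
- |vy| = |'cb'| = 2 > 0 ✓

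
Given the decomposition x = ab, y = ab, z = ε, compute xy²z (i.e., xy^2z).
ababab

Given x = 'ab', y = 'ab', z = '' and i = 2:

xy^2z = x + y·y·...·y (2 times) + z
       = 'ab' + 'ab'^2 + ''
       = 'ab' + 'abab' + ''
       = 'ababab'

The pumped string is 'ababab' with length 6.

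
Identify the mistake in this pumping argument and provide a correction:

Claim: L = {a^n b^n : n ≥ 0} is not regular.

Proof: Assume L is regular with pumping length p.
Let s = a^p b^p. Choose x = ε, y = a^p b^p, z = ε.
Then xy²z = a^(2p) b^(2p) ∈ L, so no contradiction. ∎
Error: The decomposition violates |xy| ≤ p. With y = a^p b^p, |xy| = |y| = 2p > p. (The proof also miscomputes xy²z, which would be a^p b^p a^p b^p rather than a^(2p) b^(2p), and it wrongly treats one harmless decomposition as settling the matter — the prover does not get to choose the decomposition.)

Correction: The pumping lemma requires |xy| ≤ p, and the argument must handle every decomposition satisfying |xy| ≤ p, |y| ≥ 1. Since s starts with p a's, any such y consists only of a's, say y = a^k with k ≥ 1. Then xy²z = a^(p+k) b^p has unequal numbers of a's and b's, so xy²z ∉ L — the required contradiction.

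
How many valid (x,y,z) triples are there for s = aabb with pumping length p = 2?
3

For s = 'aabb' with pumping length p = 2:

Constraints: |xy| ≤ 2, |y| > 0

Valid decompositions (|xy| ≤ p, |y| ≥ 1):
  • x='', y='a', z='abb'
  • x='a', y='a', z='bb'
  • x='', y='aa', z='bb'

Total count: 3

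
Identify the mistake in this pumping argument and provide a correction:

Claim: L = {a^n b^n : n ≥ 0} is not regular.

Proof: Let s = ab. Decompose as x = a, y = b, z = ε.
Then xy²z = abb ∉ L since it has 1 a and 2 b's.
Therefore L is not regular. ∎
Error: The string s = ab might be shorter than the pumping length p.

Correction: Choose s = a^p b^p to ensure |s| ≥ p. Also, the decomposition is wrong: with |xy| ≤ p, y cannot include b's when s starts with p a's.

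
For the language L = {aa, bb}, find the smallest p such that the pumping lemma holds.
p = 3

For a finite language L, the pumping lemma holds vacuously if p > max|s| for s ∈ L.

The longest string in L = {aa, bb} has length 2.
If p = 3, then no string s ∈ L has |s| ≥ p, so the condition is vacuously true.

The minimum pumping length is p = 3.

Why no smaller p works: for any p ≤ 2, the longest string s ∈ L has |s| = 2 ≥ p, so it would
have to be pumpable; but pumping up (i = 2, 3, ...) produces ever longer strings, which cannot all lie in the
finite language L. So the pumping property fails for every p ≤ 2.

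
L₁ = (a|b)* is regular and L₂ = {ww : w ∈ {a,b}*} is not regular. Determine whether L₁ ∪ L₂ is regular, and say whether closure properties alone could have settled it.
Yes — L₁ ∪ L₂ is regular.

{ww} ⊆ (a|b)*, so L₁ ∪ L₂ = (a|b)*, which is regular.

Note that the bare facts "L₁ regular, L₂ non-regular" do not settle the question by themselves: the closure of regular languages under ∪, ∩, complement and difference applies only when BOTH operands are regular. With a non-regular operand the result can come out regular or non-regular depending on the specific languages, so one has to work out L₁ ∪ L₂ for this particular pair, as above.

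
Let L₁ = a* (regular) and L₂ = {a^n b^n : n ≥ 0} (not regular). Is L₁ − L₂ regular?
Yes — L₁ − L₂ is regular.

The only string of a* that lies in {a^n b^n} is ε, so L₁ − L₂ = a* − {ε} = a⁺ = aa*, which is regular.

Note that the bare facts "L₁ regular, L₂ non-regular" do not settle the question by themselves: the closure of regular languages under ∪, ∩, complement and difference applies only when BOTH operands are regular. With a non-regular operand the result can come out regular or non-regular depending on the specific languages, so one has to work out L₁ − L₂ for this particular pair, as above.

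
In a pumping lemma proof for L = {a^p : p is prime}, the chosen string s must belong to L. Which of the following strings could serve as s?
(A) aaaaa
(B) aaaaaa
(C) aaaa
(A) aaaaa

The pumping lemma is applied to a string s that lies in L, so first check membership of each option:
- (A) aaaaa has length 5, which is prime, so it is in L ✓
- (B) aaaaaa has length 6 = 2 × 3, which is not prime, so it is not in L ✗
- (C) aaaa has length 4 = 2 × 2, which is not prime, so it is not in L ✗

Only (A) aaaaa is in L, so it is the only candidate that could play the role of s.
(In a complete proof one picks s in terms of the pumping length p so that |s| ≥ p is guaranteed; a fixed string like aaaaa illustrates the shape of such an s.)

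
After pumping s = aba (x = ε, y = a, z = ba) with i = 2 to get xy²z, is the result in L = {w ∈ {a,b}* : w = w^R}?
No

xy²z = ε · aa · ba = aaba.
aaba reversed is abaa ≠ aaba, so it is not a palindrome and is not in L.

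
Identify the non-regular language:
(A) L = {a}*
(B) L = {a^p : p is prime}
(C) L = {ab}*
(B) {a^p : p is prime}

(B) L = {a^p : p is prime} is NOT regular.

The pumping lemma can be used to prove this:
After pumping, the length becomes composite

The other languages are regular because they can be recognized by finite automata.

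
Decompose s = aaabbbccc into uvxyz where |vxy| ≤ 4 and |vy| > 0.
u='aa', v='a', x='bb', y='b', z='ccc'

For s = aaabbbccc with pumping length p = 4:

One valid decomposition:
- u = 'aa'
- v = 'a'
- x = 'bb'
- y = 'b'
- z = 'ccc'

Verification:
- uvxyz = 'aa' + 'a' + 'bb' + 'b' + 'ccc' = aaabbbccc ✓
- |vxy| = |'abbb'| = 4 ≤ 4 ✓
- |vy| = |'ab'| = 2 > 0 ✓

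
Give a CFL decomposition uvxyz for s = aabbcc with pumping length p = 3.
u='aa', v='b', x='b', y='c', z='c'

For s = aabbcc with pumping length p = 3:

One valid decomposition:
- u = 'aa'
- v = 'b'
- x = 'b'
- y = 'c'
- z = 'c'

Verification:
- uvxyz = 'aa' + 'b' + 'b' + 'c' + 'c' = aabbcc ✓
- |vxy| = |'bbc'| = 3 ≤ 3 ✓
- |vy| = |'bc'| = 2 > 0 ✓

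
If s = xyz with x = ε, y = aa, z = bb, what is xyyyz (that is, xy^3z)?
aaaaaabb

Given x = '', y = 'aa', z = 'bb' and i = 3:

xy^3z = x + y·y·...·y (3 times) + z
       = '' + 'aa'^3 + 'bb'
       = '' + 'aaaaaa' + 'bb'
       = 'aaaaaabb'

The pumped string is 'aaaaaabb' with length 8.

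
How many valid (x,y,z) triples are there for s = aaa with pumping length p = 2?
3

For s = 'aaa' with pumping length p = 2:

Constraints: |xy| ≤ 2, |y| > 0

Valid decompositions (|xy| ≤ p, |y| ≥ 1):
  • x='', y='a', z='aa'
  • x='a', y='a', z='a'
  • x='', y='aa', z='a'

Total count: 3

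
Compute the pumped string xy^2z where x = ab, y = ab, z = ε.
ababab

Given x = 'ab', y = 'ab', z = '' and i = 2:

xy^2z = x + y·y·...·y (2 times) + z
       = 'ab' + 'ab'^2 + ''
       = 'ab' + 'abab' + ''
       = 'ababab'

The pumped string is 'ababab' with length 6.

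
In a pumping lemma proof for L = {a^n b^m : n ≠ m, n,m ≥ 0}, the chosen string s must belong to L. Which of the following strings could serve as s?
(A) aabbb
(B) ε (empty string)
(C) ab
(A) aabbb

The pumping lemma is applied to a string s that lies in L, so first check membership of each option:
- (A) aabbb = a^2 b^3 with 2 ≠ 3, so it is in L ✓
- (B) ε = a^0 b^0 has n = m = 0, so it is not in L ✗
- (C) ab = a^1 b^1 has n = m = 1, so it is not in L ✗

Only (A) aabbb is in L, so it is the only candidate that could play the role of s.
(In a complete proof one picks s in terms of the pumping length p so that |s| ≥ p is guaranteed; a fixed string like aabbb illustrates the shape of such an s.)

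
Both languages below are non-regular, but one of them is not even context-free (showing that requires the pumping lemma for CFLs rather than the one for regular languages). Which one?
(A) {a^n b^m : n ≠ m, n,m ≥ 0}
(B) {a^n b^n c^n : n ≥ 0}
(B) {a^n b^n c^n : n ≥ 0}

(B) {a^n b^n c^n : n ≥ 0} requires the CFL pumping lemma.

- {a^n b^m : n ≠ m, n,m ≥ 0} is context-free (but not regular)
  • Can be shown non-regular with the regular pumping lemma
  • After pumping a's, we can make n = m

- {a^n b^n c^n : n ≥ 0} is NOT context-free
  • Requires the CFL pumping lemma to prove
  • Cannot maintain three equal counts simultaneously

The CFL pumping lemma is "stronger" in that it can prove non-membership
in the larger class of context-free languages.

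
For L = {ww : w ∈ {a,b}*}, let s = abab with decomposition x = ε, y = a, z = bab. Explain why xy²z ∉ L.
xy²z = aabab ∉ L

Pumping with i = 2 replaces y = a by y² = aa:
- Original: s = xyz = abab; abab splits into halves ab · ab, which are equal, so it is in L (w = ab)
- Pumped: xy²z = ε · aa · bab = aabab
- aabab has odd length 5, so it cannot be written as ww and is not in L

The pumping lemma would require xy²z ∈ L, so this decomposition yields a contradiction.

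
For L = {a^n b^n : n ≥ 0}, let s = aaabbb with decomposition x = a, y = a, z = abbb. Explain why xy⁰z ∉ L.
xy⁰z = aabbb ∉ L

Pumping with i = 0 replaces y = a by y⁰ = ε:
- Original: s = xyz = aaabbb; aaabbb = a^3 b^3 has equal counts (3 = 3), so it is in L
- Pumped: xy⁰z = a · ε · abbb = aabbb
- aabbb has 2 a's and 3 b's; 2 ≠ 3, so it is not in L

The pumping lemma would require xy⁰z ∈ L, so this decomposition yields a contradiction.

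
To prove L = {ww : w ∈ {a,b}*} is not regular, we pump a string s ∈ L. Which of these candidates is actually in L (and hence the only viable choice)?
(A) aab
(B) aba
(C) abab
(C) abab

The pumping lemma is applied to a string s that lies in L, so first check membership of each option:
- (A) aab has odd length 3, so it cannot be written as ww and is not in L ✗
- (B) aba has odd length 3, so it cannot be written as ww and is not in L ✗
- (C) abab splits into halves ab · ab, which are equal, so it is in L (w = ab) ✓

Only (C) abab is in L, so it is the only candidate that could play the role of s.
(In a complete proof one picks s in terms of the pumping length p so that |s| ≥ p is guaranteed; a fixed string like abab illustrates the shape of such an s.)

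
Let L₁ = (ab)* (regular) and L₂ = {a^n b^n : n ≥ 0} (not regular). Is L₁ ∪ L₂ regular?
No — L₁ ∪ L₂ is not regular.

Let U = (ab)* ∪ {a^n b^n}. If U were regular, then U ∩ aa*bb* would be regular (closure under intersection with a regular language). But (ab)* ∩ aa*bb* = {ab} and {a^n b^n} ∩ aa*bb* = {a^n b^n : n ≥ 1}, so U ∩ aa*bb* = {a^n b^n : n ≥ 1}, which is not regular. Hence U is not regular.

Note that the bare facts "L₁ regular, L₂ non-regular" do not settle the question by themselves: the closure of regular languages under ∪, ∩, complement and difference applies only when BOTH operands are regular. With a non-regular operand the result can come out regular or non-regular depending on the specific languages, so one has to work out L₁ ∪ L₂ for this particular pair, as above.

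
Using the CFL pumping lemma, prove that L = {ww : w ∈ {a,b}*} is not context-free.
Assume for contradiction that L is context-free, and let p ≥ 1 be the pumping length given by the pumping lemma for CFLs.
Choose s = a^p b^p a^p b^p. Then s ∈ L (take w = a^p b^p) and |s| = 4p ≥ p.
By the CFL pumping lemma, s = uvxyz for some u, v, x, y, z with |vxy| ≤ p, |vy| ≥ 1, and uv^i xy^i z ∈ L for every i ≥ 0.

Write s as four blocks A₁ B₁ A₂ B₂ with A₁ = A₂ = a^p and B₁ = B₂ = b^p. Since |vxy| ≤ p, the window vxy lies inside at most two adjacent blocks. Take i = 0 and let t = uxz, so |t| = 4p − |vy| with 1 ≤ |vy| ≤ p. If |t| is odd, t ∉ L immediately, so assume |vy| is even (hence |vy| ≥ 2) and |t|/2 = 2p − |vy|/2, which satisfies p ≤ |t|/2 ≤ 2p − 1.

Case 1 (vxy inside A₁B₁): t = a^(p−j) b^(p−l) a^p b^p with j + l = |vy|. The second half of t has length < 2p, so it is a suffix of the trailing a^p b^p and ends in b; the first half is a^(p−j) b^(p−l) a^((j+l)/2), which ends in a because (j+l)/2 ≥ 1. The halves differ, so t ∉ L.

Case 2 (vxy inside B₁A₂, straddling the middle): t = a^p b^(p−j) a^(p−l) b^p with j + l = |vy|. If t = ww, then w is a prefix of t of length ≥ p, so w begins with a^p; and w is a suffix of t of length ≥ p, so w ends with b^p. That forces |w| ≥ 2p, contradicting |w| = |t|/2 ≤ 2p − 1. So t ∉ L.

Case 3 (vxy inside A₂B₂): t = a^p b^p a^(p−j) b^(p−l) with j + l = |vy|. The first half of t is a prefix of a^p b^p, so it begins with a; the second half is b^((j+l)/2) a^(p−j) b^(p−l), which begins with b. The halves differ, so t ∉ L.

In every case uv⁰xy⁰z = uxz ∉ L.

This contradicts the CFL pumping lemma, which requires uv^i xy^i z ∈ L for all i ≥ 0.
Hence L = {ww : w ∈ {a,b}*} is not context-free. ∎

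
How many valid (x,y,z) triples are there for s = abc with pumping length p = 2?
3

For s = 'abc' with pumping length p = 2:

Constraints: |xy| ≤ 2, |y| > 0

Valid decompositions (|xy| ≤ p, |y| ≥ 1):
  • x='', y='a', z='bc'
  • x='a', y='b', z='c'
  • x='', y='ab', z='c'

Total count: 3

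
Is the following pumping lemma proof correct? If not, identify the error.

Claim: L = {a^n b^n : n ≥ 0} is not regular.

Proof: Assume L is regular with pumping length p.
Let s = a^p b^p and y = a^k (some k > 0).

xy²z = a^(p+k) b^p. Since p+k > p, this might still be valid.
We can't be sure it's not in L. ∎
The proof is INCORRECT.

Error: The conclusion is wrong.
xy²z = a^(p+k) b^p is definitely NOT in L because the number of a's (p+k) ≠ number of b's (p).
The proof incorrectly doubts what is actually a valid contradiction.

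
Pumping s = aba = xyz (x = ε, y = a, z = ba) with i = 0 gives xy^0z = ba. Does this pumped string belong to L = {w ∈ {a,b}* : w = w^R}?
No

xy⁰z = ε · ε · ba = ba.
ba reversed is ab ≠ ba, so it is not a palindrome and is not in L.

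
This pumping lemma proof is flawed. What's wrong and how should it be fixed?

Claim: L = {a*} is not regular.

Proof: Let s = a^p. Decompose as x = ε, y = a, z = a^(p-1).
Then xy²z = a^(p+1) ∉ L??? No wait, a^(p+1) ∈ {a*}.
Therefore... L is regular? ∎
Error: The proof attempts to show a*  is not regular, but a* IS regular!

Correction: a* is a regular language (recognized by a simple DFA with one accepting state and self-loop on 'a'). The pumping lemma can only prove non-regularity, not regularity. For regular languages, pumping always works.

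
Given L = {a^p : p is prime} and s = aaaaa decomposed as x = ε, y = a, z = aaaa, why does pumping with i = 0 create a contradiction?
xy⁰z = aaaa ∉ L

Pumping with i = 0 replaces y = a by y⁰ = ε:
- Original: s = xyz = aaaaa; aaaaa has length 5, which is prime, so it is in L
- Pumped: xy⁰z = ε · ε · aaaa = aaaa
- aaaa has length 4 = 2 × 2, which is not prime, so it is not in L

The pumping lemma would require xy⁰z ∈ L, so this decomposition yields a contradiction.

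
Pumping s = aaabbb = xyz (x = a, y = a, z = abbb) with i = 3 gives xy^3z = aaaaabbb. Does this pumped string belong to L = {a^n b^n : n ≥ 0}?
No

xy³z = a · aaa · abbb = aaaaabbb.
aaaaabbb has 5 a's and 3 b's; 5 ≠ 3, so it is not in L.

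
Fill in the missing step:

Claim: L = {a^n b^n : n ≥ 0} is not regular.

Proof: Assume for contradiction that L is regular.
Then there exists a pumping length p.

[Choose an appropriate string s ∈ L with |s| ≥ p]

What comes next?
s = a^p b^p

This string is in L (has equal a's and b's) and has length 2p ≥ p.
Any decomposition xyz with |xy| ≤ p means y consists only of a's,
so pumping will unbalance the counts.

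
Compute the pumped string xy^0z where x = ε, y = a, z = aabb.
aabb

Given x = '', y = 'a', z = 'aabb' and i = 0:

xy^0z = x + y·y·...·y (0 times) + z
       = '' + 'a'^0 + 'aabb'
       = '' + '' + 'aabb'
       = 'aabb'

The pumped string is 'aabb' with length 4.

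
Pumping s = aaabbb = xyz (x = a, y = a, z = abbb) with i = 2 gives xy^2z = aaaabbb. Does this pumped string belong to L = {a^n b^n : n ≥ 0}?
No

xy²z = a · aa · abbb = aaaabbb.
aaaabbb has 4 a's and 3 b's; 4 ≠ 3, so it is not in L.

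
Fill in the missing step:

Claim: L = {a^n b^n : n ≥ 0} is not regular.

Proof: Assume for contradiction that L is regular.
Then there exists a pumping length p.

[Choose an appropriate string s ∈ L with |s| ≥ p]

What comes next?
s = a^p b^p

This string is in L (has equal a's and b's) and has length 2p ≥ p.
Any decomposition xyz with |xy| ≤ p means y consists only of a's,
so pumping will unbalance the counts.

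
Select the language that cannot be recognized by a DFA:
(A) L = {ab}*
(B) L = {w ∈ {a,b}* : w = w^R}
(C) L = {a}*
(B) {w ∈ {a,b}* : w = w^R}

(B) L = {w ∈ {a,b}* : w = w^R} is NOT regular.

The pumping lemma can be used to prove this:
After pumping, the string is no longer symmetric

The other languages are regular because they can be recognized by finite automata.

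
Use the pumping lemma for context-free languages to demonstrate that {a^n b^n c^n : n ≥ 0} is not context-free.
Assume for contradiction that L is context-free, and let p ≥ 1 be the pumping length given by the pumping lemma for CFLs.
Choose s = a^p b^p c^p. Then s ∈ L and |s| = 3p ≥ p.
By the CFL pumping lemma, s = uvxyz for some u, v, x, y, z with |vxy| ≤ p, |vy| ≥ 1, and uv^i xy^i z ∈ L for every i ≥ 0.

Because |vxy| ≤ p, the window vxy cannot contain both an a and a c: any substring of s containing both must include the entire block b^p plus at least one a and one c, so it has length ≥ p + 2 > p.
Hence at least one of the letters a, c does not occur in vy at all.

Take i = 0: the string uxz is obtained from s by deleting |vy| ≥ 1 symbols, so |uxz| = 3p − |vy| < 3p.
But the letter (a or c) that does not occur in vy still occurs exactly p times in uxz. Every string of L with exactly p copies of some letter is a^p b^p c^p, of length 3p. Since |uxz| < 3p, uxz ∉ L.

This contradicts the CFL pumping lemma, which requires uv^i xy^i z ∈ L for all i ≥ 0.
Hence L = {a^n b^n c^n : n ≥ 0} is not context-free. ∎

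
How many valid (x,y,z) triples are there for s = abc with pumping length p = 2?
3

For s = 'abc' with pumping length p = 2:

Constraints: |xy| ≤ 2, |y| > 0

Valid decompositions (|xy| ≤ p, |y| ≥ 1):
  • x='', y='a', z='bc'
  • x='a', y='b', z='c'
  • x='', y='ab', z='c'

Total count: 3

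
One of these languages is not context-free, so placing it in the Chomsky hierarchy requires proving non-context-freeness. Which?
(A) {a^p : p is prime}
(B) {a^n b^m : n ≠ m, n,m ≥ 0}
(A) {a^p : p is prime}

(A) {a^p : p is prime} requires the CFL pumping lemma.

- {a^n b^m : n ≠ m, n,m ≥ 0} is context-free (but not regular)
  • Can be shown non-regular with the regular pumping lemma
  • After pumping a's, we can make n = m

- {a^p : p is prime} is NOT context-free
  • Requires the CFL pumping lemma to prove
  • The CFL pumping lemma also fails because prime gaps are unbounded

The CFL pumping lemma is "stronger" in that it can prove non-membership
in the larger class of context-free languages.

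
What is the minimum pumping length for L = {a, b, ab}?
p = 3

For a finite language L, the pumping lemma holds vacuously if p > max|s| for s ∈ L.

The longest string in L = {a, b, ab} has length 2.
If p = 3, then no string s ∈ L has |s| ≥ p, so the condition is vacuously true.

The minimum pumping length is p = 3.

Why no smaller p works: for any p ≤ 2, the longest string s ∈ L has |s| = 2 ≥ p, so it would
have to be pumpable; but pumping up (i = 2, 3, ...) produces ever longer strings, which cannot all lie in the
finite language L. So the pumping property fails for every p ≤ 2.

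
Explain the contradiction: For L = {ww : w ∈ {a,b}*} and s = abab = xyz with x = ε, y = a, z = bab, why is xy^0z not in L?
xy⁰z = bab ∉ L

Pumping with i = 0 replaces y = a by y⁰ = ε:
- Original: s = xyz = abab; abab splits into halves ab · ab, which are equal, so it is in L (w = ab)
- Pumped: xy⁰z = ε · ε · bab = bab
- bab has odd length 3, so it cannot be written as ww and is not in L

The pumping lemma would require xy⁰z ∈ L, so this decomposition yields a contradiction.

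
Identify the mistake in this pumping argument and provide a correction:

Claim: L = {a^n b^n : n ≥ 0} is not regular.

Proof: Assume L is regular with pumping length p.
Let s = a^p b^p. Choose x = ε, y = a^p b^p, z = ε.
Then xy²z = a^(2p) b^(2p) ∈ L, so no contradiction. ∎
Error: The decomposition violates |xy| ≤ p. With y = a^p b^p, |xy| = |y| = 2p > p. (The proof also miscomputes xy²z, which would be a^p b^p a^p b^p rather than a^(2p) b^(2p), and it wrongly treats one harmless decomposition as settling the matter — the prover does not get to choose the decomposition.)

Correction: The pumping lemma requires |xy| ≤ p, and the argument must handle every decomposition satisfying |xy| ≤ p, |y| ≥ 1. Since s starts with p a's, any such y consists only of a's, say y = a^k with k ≥ 1. Then xy²z = a^(p+k) b^p has unequal numbers of a's and b's, so xy²z ∉ L — the required contradiction.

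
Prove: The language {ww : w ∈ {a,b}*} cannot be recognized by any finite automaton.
Assume for contradiction that L is regular, and let p ≥ 1 be the pumping length given by the pumping lemma.
Choose s = a^p b a^p b. Then s ∈ L (take w = a^p b) and |s| = 2p + 2 ≥ p.
By the pumping lemma, s = xyz for some x, y, z with |xy| ≤ p, |y| ≥ 1, and xy^i z ∈ L for every i ≥ 0.
Since |xy| ≤ p and the first p symbols of s are all a's, y = a^k for some k with 1 ≤ k ≤ p.

Take i = 2: t = xy²z = a^(p + k) b a^p b.
Suppose t = uu for some string u. The string t contains exactly two b's and ends in b, so u contains exactly one b and ends in b; hence u = a^j b for some j, and uu = a^j b a^j b. Comparing with t = a^(p + k) b a^p b forces j = p + k (first block) and j = p (second block), which is impossible since k ≥ 1. So t ∉ L.

This contradicts the pumping lemma, which requires xy^i z ∈ L for all i ≥ 0.
Hence L = {ww : w ∈ {a,b}*} is not regular. ∎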